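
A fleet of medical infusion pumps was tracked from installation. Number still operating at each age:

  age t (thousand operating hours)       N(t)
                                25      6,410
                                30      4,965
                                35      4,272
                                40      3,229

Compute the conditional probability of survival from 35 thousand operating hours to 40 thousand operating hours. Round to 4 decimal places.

The conditional survival probability is N(40)/N(35) = 3,229/4,272 = 0.755852.

0.7559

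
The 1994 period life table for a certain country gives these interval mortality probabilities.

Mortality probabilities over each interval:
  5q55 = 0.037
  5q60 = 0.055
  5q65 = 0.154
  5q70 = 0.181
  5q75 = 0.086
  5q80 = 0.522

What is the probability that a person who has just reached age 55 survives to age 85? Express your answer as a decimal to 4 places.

Survival from 55 to 85 is the product of surviving each interval: (1 − 0.037) × (1 − 0.055) × (1 − 0.154) × (1 − 0.181) × (1 − 0.086) × (1 − 0.522).
= 0.963 × 0.945 × 0.846 × 0.819 × 0.914 × 0.478 = 0.275478.

0.2755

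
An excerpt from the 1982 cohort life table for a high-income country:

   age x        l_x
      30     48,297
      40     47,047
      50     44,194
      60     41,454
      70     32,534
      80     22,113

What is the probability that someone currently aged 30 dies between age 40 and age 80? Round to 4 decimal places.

This is the probability of reaching 40 but not 80, conditional on being alive at 30: (l_40 − l_80) / l_30.
= (47,047 − 22,113) / 48,297 = 24,934 / 48,297 = 0.516264.

0.5163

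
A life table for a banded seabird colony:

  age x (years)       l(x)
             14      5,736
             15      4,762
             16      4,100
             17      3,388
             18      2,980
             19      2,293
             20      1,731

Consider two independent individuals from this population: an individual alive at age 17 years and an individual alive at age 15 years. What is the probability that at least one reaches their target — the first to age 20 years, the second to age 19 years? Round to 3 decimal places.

p₁ = l(20)/l(17) = 1,731/3,388 = 0.510921; p₂ = l(19)/l(15) = 2,293/4,762 = 0.481520.
P(at least one) = 1 − (1−p₁)(1−p₂) = 1 − 0.489079 × 0.518480 = 0.746422.

0.746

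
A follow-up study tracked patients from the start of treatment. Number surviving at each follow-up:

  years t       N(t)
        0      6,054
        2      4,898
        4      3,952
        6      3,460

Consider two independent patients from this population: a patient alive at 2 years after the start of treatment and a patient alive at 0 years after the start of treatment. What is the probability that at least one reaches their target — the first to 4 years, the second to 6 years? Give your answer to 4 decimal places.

0.9172

p₁ = N(4)/N(2) = 3,952/4,898 = 0.806860; p₂ = N(6)/N(0) = 3,460/6,054 = 0.571523.
P(at least one) = 1 − (1−p₁)(1−p₂) = 1 − 0.193140 × 0.428477 = 0.917244.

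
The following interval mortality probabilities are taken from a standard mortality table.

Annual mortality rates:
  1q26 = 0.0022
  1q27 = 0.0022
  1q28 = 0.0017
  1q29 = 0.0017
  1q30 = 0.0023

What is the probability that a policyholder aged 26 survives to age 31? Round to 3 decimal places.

The overall survival probability is (1 − 0.0022) × (1 − 0.0022) × (1 − 0.0017) × (1 − 0.0017) × (1 − 0.0023).
= 0.9978 × 0.9978 × 0.9983 × 0.9983 × 0.9977 = 0.989941.

0.990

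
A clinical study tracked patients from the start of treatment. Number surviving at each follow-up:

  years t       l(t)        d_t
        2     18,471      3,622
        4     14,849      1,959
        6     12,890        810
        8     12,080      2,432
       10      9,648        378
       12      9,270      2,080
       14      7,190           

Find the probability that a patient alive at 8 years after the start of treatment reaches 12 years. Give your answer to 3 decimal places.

The conditional survival probability is l(12)/l(8) = 9,270/12,080 = 0.767384.

0.767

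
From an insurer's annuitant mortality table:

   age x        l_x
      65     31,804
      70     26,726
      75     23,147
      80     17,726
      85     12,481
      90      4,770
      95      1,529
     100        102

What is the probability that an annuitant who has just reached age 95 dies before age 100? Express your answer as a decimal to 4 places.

P(die before 100 | alive at 95) = 1 − l_100/l_95 = 1 − 102/1,529 = (1,427)/1,529 = 0.933290.

0.9333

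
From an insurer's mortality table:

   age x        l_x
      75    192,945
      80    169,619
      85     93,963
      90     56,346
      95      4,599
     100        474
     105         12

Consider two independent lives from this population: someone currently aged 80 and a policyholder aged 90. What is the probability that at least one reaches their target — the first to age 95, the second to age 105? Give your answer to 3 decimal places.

p₁ = l_95/l_80 = 4,599/169,619 = 0.027114; p₂ = l_105/l_90 = 12/56,346 = 0.000213.
P(at least one) = 1 − (1−p₁)(1−p₂) = 1 − 0.972886 × 0.999787 = 0.027321.

0.027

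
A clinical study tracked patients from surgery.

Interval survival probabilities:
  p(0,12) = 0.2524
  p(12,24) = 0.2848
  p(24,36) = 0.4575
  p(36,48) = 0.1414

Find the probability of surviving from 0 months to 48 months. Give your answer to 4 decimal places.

The overall survival probability is 0.2524 × 0.2848 × 0.4575 × 0.1414.
= 0.004650.

0.0047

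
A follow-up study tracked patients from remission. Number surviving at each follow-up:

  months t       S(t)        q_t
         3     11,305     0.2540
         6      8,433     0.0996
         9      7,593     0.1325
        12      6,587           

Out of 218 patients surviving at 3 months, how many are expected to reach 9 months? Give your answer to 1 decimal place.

The relevant probability is 7,593/11,305 = 0.671650.
Expected number = 218 × 0.671650 = 146.4.

146.4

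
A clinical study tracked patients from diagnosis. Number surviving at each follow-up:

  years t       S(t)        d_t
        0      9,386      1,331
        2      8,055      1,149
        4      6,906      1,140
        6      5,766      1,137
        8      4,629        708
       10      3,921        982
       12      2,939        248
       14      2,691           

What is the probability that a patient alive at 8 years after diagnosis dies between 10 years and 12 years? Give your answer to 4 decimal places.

0.2121

This is the probability of reaching 10 but not 12, conditional on being alive at 8: (S(10) − S(12)) / S(8).
= (3,921 − 2,939) / 4,629 = 982 / 4,629 = 0.212141.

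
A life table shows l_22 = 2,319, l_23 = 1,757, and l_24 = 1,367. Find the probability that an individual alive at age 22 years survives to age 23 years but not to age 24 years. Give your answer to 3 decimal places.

This is the probability of reaching 23 but not 24, conditional on being alive at 22: (l_23 − l_24) / l_22.
= (1,757 − 1,367) / 2,319 = 390 / 2,319 = 0.168176.

0.168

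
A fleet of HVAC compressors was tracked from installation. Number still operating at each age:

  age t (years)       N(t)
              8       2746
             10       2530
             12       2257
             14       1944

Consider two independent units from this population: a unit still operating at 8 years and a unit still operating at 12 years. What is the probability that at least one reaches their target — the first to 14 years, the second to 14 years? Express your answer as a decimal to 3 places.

0.959

p₁ = N(14)/N(8) = 1944/2746 = 0.707939; p₂ = N(14)/N(12) = 1944/2257 = 0.861320.
P(at least one) = 1 − (1−p₁)(1−p₂) = 1 − 0.292061 × 0.138680 = 0.959497.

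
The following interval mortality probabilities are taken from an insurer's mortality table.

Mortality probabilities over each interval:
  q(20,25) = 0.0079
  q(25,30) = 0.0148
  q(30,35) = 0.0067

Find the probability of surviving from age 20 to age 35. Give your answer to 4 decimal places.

The overall survival probability is (1 − 0.0079) × (1 − 0.0148) × (1 − 0.0067).
= 0.9921 × 0.9852 × 0.9933 = 0.970868.

0.9709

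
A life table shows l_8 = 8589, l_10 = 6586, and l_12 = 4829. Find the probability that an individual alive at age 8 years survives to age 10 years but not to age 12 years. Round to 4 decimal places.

This is the probability of reaching 10 but not 12, conditional on being alive at 8: (l_10 − l_12) / l_8.
= (6586 − 4829) / 8589 = 1757 / 8589 = 0.204564.

0.2046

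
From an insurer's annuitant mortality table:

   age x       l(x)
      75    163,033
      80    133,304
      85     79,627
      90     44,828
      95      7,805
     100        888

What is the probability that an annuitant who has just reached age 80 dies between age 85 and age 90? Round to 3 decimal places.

0.261

This is the probability of reaching 85 but not 90, conditional on being alive at 80: (l(85) − l(90)) / l(80).
= (79,627 − 44,828) / 133,304 = 34,799 / 133,304 = 0.261050.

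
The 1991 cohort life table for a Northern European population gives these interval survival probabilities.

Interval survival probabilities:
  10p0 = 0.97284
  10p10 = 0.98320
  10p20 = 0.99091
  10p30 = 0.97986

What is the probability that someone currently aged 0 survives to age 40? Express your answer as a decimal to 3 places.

The overall survival probability is 0.97284 × 0.98320 × 0.99091 × 0.97986.
= 0.928713.

0.929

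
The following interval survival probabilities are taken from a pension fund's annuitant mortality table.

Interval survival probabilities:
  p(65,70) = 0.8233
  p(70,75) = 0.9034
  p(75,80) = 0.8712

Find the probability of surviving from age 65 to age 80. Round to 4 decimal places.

P(survive 65→80) = 0.8233 × 0.9034 × 0.8712.
= 0.647972.

0.6480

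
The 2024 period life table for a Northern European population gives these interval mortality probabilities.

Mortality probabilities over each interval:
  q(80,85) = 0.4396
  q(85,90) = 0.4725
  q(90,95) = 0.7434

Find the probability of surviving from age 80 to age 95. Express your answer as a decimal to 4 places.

0.0759

P(survive 80→95) = (1 − 0.4396) × (1 − 0.4725) × (1 − 0.7434).
= 0.5604 × 0.5275 × 0.2566 = 0.075854.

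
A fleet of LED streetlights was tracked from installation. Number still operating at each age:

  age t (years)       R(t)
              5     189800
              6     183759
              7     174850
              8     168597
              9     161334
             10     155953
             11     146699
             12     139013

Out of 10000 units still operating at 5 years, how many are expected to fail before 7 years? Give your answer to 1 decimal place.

The relevant probability is 1 − 174850/189800 = 0.078767.
Expected number = 10000 × 0.078767 = 787.7.

787.7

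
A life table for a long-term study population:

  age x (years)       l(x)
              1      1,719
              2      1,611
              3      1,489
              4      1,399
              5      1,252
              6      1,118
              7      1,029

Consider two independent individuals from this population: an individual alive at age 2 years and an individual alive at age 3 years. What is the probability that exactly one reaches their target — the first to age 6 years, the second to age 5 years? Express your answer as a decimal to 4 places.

0.3678

p₁ = l(6)/l(2) = 1,118/1,611 = 0.693979; p₂ = l(5)/l(3) = 1,252/1,489 = 0.840833.
P(exactly one) = p₁(1−p₂) + (1−p₁)p₂ = 0.110459 + 0.257313 = 0.367771.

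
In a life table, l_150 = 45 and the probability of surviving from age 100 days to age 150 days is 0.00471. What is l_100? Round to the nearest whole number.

9554

l_100 = l_150 / p = 45 / 0.00471 = 9554.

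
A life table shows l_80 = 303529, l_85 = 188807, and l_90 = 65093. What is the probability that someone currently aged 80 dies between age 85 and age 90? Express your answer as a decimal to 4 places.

This is the probability of reaching 85 but not 90, conditional on being alive at 80: (l_85 − l_90) / l_80.
= (188807 − 65093) / 303529 = 123714 / 303529 = 0.407585.

0.4076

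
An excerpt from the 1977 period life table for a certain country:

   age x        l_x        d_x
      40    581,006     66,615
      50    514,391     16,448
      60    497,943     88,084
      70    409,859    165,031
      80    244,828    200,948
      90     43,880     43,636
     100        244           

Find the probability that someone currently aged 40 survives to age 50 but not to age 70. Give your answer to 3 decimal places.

This is the probability of reaching 50 but not 70, conditional on being alive at 40: (l_50 − l_70) / l_40.
= (514,391 − 409,859) / 581,006 = 104,532 / 581,006 = 0.179916.

0.180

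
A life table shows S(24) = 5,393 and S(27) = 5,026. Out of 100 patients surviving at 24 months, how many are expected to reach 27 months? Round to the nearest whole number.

93

The relevant probability is 5,026/5,393 = 0.931949.
Expected number = 100 × 0.931949 = 93.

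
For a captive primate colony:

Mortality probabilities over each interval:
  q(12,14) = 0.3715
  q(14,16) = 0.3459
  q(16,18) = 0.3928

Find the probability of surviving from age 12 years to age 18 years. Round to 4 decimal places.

0.2496

The overall survival probability is (1 − 0.3715) × (1 − 0.3459) × (1 − 0.3928).
= 0.6285 × 0.6541 × 0.6072 = 0.249621.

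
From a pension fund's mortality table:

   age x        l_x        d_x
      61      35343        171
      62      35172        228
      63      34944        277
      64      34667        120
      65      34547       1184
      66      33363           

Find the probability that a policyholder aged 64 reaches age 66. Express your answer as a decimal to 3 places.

We want 2p64 = l_66/l_64.
The conditional survival probability is l_66/l_64 = 33363/34667 = 0.962385.

0.962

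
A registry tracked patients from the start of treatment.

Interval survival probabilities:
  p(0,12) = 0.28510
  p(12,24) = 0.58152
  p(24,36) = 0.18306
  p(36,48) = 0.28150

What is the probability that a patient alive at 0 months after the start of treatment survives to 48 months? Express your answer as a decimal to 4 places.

Chaining the interval survival probabilities: 0.28510 × 0.58152 × 0.18306 × 0.28150.
= 0.008543.

0.0085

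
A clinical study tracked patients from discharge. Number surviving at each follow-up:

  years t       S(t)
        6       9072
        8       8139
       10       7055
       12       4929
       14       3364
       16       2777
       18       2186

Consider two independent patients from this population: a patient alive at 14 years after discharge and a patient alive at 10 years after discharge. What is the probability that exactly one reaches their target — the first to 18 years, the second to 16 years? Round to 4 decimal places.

p₁ = S(18)/S(14) = 2186/3364 = 0.649822; p₂ = S(16)/S(10) = 2777/7055 = 0.393622.
P(exactly one) = p₁(1−p₂) + (1−p₁)p₂ = 0.394038 + 0.137838 = 0.531876.

0.5319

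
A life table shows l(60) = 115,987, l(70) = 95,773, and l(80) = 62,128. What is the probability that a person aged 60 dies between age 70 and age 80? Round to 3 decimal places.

0.290

This is the probability of reaching 70 but not 80, conditional on being alive at 60: (l(70) − l(80)) / l(60).
= (95,773 − 62,128) / 115,987 = 33,645 / 115,987 = 0.290076.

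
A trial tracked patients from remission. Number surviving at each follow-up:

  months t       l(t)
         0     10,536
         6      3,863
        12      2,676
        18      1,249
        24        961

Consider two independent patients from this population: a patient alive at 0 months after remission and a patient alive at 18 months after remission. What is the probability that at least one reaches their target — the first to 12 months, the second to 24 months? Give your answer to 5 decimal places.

0.82798

p₁ = l(12)/l(0) = 2,676/10,536 = 0.253986; p₂ = l(24)/l(18) = 961/1,249 = 0.769416.
P(at least one) = 1 − (1−p₁)(1−p₂) = 1 − 0.746014 × 0.230584 = 0.827981.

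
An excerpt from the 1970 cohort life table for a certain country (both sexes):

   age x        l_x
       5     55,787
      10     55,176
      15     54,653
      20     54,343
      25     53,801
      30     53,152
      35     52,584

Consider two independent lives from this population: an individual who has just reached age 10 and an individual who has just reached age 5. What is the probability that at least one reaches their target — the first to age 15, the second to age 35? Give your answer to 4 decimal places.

p₁ = l_15/l_10 = 54,653/55,176 = 0.990521; p₂ = l_35/l_5 = 52,584/55,787 = 0.942585.
P(at least one) = 1 − (1−p₁)(1−p₂) = 1 − 0.009479 × 0.057415 = 0.999456.

0.9995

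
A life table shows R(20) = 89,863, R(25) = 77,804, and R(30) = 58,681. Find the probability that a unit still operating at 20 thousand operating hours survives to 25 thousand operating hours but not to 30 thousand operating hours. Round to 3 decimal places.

This is the probability of reaching 25 but not 30, conditional on being operational at 20: (R(25) − R(30)) / R(20).
= (77,804 − 58,681) / 89,863 = 19,123 / 89,863 = 0.212802.

0.213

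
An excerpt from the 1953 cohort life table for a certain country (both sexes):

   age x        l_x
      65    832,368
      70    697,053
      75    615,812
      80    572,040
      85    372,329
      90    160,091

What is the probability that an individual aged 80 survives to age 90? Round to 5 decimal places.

We want 10p80 = l_90/l_80.
The conditional survival probability is l_90/l_80 = 160,091/572,040 = 0.279860.

0.27986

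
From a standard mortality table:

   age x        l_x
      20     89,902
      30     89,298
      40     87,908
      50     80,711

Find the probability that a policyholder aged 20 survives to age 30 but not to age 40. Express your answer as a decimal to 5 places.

0.01546

We want 10|10q20 = (l_30 − l_40)/l_20.
This is the probability of reaching 30 but not 40, conditional on being alive at 20: (l_30 − l_40) / l_20.
= (89,298 − 87,908) / 89,902 = 1,390 / 89,902 = 0.015461.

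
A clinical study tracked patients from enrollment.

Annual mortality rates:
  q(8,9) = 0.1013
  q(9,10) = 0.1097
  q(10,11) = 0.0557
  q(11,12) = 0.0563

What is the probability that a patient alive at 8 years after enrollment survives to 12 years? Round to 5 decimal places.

Survival from 8 to 12 is the product of surviving each interval: (1 − 0.1013) × (1 − 0.1097) × (1 − 0.0557) × (1 − 0.0563).
= 0.8987 × 0.8903 × 0.9443 × 0.9437 = 0.713009.

0.71301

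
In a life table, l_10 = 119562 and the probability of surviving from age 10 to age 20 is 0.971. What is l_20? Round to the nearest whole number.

116095

l_20 = l_10 × p = 119562 × 0.971 = 116095.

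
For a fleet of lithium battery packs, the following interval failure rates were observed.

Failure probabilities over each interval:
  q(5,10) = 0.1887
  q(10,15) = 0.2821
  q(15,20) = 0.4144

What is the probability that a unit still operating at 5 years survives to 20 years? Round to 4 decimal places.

Chaining the interval survival probabilities: (1 − 0.1887) × (1 − 0.2821) × (1 − 0.4144).
= 0.8113 × 0.7179 × 0.5856 = 0.341072.

0.3411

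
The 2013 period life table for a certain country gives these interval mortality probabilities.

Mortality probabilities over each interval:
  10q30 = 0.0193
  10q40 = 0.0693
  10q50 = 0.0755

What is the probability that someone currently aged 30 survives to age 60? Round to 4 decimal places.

0.8438

The overall survival probability is (1 − 0.0193) × (1 − 0.0693) × (1 − 0.0755).
= 0.9807 × 0.9307 × 0.9245 = 0.843826.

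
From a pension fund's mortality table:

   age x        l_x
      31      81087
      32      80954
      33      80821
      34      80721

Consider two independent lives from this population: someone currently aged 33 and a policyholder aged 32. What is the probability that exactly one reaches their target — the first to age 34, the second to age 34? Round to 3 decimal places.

0.004

p₁ = l_34/l_33 = 80721/80821 = 0.998763; p₂ = l_34/l_32 = 80721/80954 = 0.997122.
P(exactly one) = p₁(1−p₂) + (1−p₁)p₂ = 0.002874 + 0.001233 = 0.004108.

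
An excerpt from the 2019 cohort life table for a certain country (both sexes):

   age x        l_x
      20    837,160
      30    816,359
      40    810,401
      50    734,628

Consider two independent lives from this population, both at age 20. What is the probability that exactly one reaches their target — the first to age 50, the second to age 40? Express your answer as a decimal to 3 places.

p₁ = l_50/l_20 = 734,628/837,160 = 0.877524; p₂ = l_40/l_20 = 810,401/837,160 = 0.968036.
P(exactly one) = p₁(1−p₂) + (1−p₁)p₂ = 0.028049 + 0.118561 = 0.146610.

0.147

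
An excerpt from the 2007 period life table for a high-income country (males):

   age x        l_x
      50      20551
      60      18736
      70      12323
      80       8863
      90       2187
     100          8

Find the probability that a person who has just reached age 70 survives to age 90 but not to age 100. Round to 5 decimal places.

0.17682

We want 20|10q70 = (l_90 − l_100)/l_70.
This is the probability of reaching 90 but not 100, conditional on being alive at 70: (l_90 − l_100) / l_70.
= (2187 − 8) / 12323 = 2179 / 12323 = 0.176824.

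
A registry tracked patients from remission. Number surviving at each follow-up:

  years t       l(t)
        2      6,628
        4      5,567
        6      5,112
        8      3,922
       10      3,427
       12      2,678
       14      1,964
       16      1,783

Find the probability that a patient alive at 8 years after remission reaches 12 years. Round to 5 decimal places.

0.68281

The conditional survival probability is l(12)/l(8) = 2,678/3,922 = 0.682815.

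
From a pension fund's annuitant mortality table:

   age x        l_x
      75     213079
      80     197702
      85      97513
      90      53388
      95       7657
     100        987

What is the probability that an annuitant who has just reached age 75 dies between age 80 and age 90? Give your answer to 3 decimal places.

This is the probability of reaching 80 but not 90, conditional on being alive at 75: (l_80 − l_90) / l_75.
= (197702 − 53388) / 213079 = 144314 / 213079 = 0.677279.

0.677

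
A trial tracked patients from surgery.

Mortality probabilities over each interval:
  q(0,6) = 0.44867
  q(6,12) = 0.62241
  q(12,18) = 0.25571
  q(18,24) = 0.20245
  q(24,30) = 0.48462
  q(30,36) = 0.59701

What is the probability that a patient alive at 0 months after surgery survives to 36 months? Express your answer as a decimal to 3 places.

P(survive 0→36) = (1 − 0.44867) × (1 − 0.62241) × (1 − 0.25571) × (1 − 0.20245) × (1 − 0.48462) × (1 − 0.59701).
= 0.55133 × 0.37759 × 0.74429 × 0.79755 × 0.51538 × 0.40299 = 0.025666.

0.026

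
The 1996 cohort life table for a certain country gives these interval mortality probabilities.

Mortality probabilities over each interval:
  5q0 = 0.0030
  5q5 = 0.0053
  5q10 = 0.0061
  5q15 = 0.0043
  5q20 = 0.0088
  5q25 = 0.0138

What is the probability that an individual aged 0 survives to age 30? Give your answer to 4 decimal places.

30p0 = (1 − 0.0030) × (1 − 0.0053) × (1 − 0.0061) × (1 − 0.0043) × (1 − 0.0088) × (1 − 0.0138).
= 0.9970 × 0.9947 × 0.9939 × 0.9957 × 0.9912 × 0.9862 = 0.959367.

0.9594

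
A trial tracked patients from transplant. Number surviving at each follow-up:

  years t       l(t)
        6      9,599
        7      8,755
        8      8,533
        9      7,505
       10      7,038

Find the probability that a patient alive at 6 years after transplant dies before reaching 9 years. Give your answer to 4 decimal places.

0.2181

P(die before 9 | alive at 6) = 1 − l(9)/l(6) = 1 − 7,505/9,599 = (2,094)/9,599 = 0.218148.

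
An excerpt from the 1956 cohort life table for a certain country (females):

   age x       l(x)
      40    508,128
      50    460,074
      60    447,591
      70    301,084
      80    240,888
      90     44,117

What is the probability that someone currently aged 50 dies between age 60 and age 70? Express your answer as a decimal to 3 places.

This is the probability of reaching 60 but not 70, conditional on being alive at 50: (l(60) − l(70)) / l(50).
= (447,591 − 301,084) / 460,074 = 146,507 / 460,074 = 0.318442.

0.318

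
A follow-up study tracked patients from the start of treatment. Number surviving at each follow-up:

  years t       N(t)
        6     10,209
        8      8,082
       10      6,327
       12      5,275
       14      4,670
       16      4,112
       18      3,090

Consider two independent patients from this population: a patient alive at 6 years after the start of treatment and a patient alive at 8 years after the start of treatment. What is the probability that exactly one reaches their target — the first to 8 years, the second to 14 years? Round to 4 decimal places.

p₁ = N(8)/N(6) = 8,082/10,209 = 0.791654; p₂ = N(14)/N(8) = 4,670/8,082 = 0.577827.
P(exactly one) = p₁(1−p₂) + (1−p₁)p₂ = 0.334215 + 0.120388 = 0.454603.

0.4546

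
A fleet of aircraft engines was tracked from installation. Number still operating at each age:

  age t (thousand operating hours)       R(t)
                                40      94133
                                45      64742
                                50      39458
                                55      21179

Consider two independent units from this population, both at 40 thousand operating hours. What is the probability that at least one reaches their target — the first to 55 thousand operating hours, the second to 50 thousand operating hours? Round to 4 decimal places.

0.5499

p₁ = R(55)/R(40) = 21179/94133 = 0.224990; p₂ = R(50)/R(40) = 39458/94133 = 0.419173.
P(at least one) = 1 − (1−p₁)(1−p₂) = 1 − 0.775010 × 0.580827 = 0.549853.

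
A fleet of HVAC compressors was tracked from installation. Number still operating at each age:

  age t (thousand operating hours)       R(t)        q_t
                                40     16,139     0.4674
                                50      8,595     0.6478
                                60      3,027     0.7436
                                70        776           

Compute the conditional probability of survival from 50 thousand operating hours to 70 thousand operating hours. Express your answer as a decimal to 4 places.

0.0903

The conditional survival probability is R(70)/R(50) = 776/8,595 = 0.090285.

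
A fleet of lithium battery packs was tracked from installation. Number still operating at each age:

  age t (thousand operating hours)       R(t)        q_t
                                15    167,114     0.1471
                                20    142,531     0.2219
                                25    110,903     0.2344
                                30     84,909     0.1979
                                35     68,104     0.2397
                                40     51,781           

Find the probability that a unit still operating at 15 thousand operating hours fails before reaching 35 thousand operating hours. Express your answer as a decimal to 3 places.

0.592

P(fail before 35 | operational at 15) = 1 − R(35)/R(15) = 1 − 68,104/167,114 = (99,010)/167,114 = 0.592470.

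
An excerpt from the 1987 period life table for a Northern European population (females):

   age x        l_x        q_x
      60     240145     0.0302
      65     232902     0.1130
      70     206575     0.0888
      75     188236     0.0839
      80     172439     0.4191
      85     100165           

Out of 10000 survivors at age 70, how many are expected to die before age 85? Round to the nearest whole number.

The relevant probability is 1 − 100165/206575 = 0.515116.
Expected number = 10000 × 0.515116 = 5151.

5151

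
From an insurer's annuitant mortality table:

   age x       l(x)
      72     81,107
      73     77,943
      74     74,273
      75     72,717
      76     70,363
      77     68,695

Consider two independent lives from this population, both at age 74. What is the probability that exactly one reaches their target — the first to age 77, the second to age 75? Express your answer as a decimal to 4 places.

0.0929

p₁ = l(77)/l(74) = 68,695/74,273 = 0.924899; p₂ = l(75)/l(74) = 72,717/74,273 = 0.979050.
P(exactly one) = p₁(1−p₂) + (1−p₁)p₂ = 0.019377 + 0.073528 = 0.092904.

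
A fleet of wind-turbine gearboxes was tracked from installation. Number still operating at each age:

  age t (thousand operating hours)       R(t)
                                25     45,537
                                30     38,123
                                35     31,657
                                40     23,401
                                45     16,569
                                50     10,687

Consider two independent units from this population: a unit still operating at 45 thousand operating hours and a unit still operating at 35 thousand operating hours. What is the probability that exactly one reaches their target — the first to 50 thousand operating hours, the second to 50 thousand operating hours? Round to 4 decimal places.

p₁ = R(50)/R(45) = 10,687/16,569 = 0.645000; p₂ = R(50)/R(35) = 10,687/31,657 = 0.337587.
P(exactly one) = p₁(1−p₂) + (1−p₁)p₂ = 0.427256 + 0.119843 = 0.547100.

0.5471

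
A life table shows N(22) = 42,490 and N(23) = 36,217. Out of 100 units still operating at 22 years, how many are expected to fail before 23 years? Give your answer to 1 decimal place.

14.8

The relevant probability is 1 − 36,217/42,490 = 0.147635.
Expected number = 100 × 0.147635 = 14.8.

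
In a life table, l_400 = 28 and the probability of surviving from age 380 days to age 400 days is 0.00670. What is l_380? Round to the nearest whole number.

4179

l_380 = l_400 / p = 28 / 0.00670 = 4179.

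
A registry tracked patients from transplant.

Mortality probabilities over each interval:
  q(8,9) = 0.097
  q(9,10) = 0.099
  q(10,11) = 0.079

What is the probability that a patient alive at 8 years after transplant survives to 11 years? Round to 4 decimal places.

Survival from 8 to 11 is the product of surviving each interval: (1 − 0.097) × (1 − 0.099) × (1 − 0.079).
= 0.903 × 0.901 × 0.921 = 0.749328.

0.7493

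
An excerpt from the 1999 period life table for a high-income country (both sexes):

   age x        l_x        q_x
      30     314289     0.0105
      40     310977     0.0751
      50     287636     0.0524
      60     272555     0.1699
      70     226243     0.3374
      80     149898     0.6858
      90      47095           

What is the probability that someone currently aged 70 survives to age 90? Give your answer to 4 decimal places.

0.2082

We want 20p70 = l_90/l_70.
The conditional survival probability is l_90/l_70 = 47095/226243 = 0.208161.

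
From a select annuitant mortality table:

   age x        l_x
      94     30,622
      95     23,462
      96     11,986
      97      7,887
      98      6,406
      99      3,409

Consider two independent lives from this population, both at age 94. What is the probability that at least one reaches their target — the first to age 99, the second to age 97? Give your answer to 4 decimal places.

0.3402

p₁ = l_99/l_94 = 3,409/30,622 = 0.111325; p₂ = l_97/l_94 = 7,887/30,622 = 0.257560.
P(at least one) = 1 − (1−p₁)(1−p₂) = 1 − 0.888675 × 0.742440 = 0.340212.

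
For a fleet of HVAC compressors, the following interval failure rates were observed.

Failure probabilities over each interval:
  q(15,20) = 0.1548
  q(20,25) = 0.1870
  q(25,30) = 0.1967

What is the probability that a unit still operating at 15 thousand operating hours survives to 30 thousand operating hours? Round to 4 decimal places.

P(survive 15→30) = (1 − 0.1548) × (1 − 0.1870) × (1 − 0.1967).
= 0.8452 × 0.8130 × 0.8033 = 0.551986.

0.5520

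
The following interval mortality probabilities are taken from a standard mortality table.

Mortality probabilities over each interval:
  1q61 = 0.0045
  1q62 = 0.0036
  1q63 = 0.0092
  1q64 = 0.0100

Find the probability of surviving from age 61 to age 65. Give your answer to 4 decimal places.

Chaining the interval survival probabilities: (1 − 0.0045) × (1 − 0.0036) × (1 − 0.0092) × (1 − 0.0100).
= 0.9955 × 0.9964 × 0.9908 × 0.9900 = 0.972963.

0.9730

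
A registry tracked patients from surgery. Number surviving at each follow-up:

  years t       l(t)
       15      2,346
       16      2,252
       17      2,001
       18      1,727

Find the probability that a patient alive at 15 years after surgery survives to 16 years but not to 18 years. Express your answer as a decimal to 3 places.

0.224

This is the probability of reaching 16 but not 18, conditional on being alive at 15: (l(16) − l(18)) / l(15).
= (2,252 − 1,727) / 2,346 = 525 / 2,346 = 0.223785.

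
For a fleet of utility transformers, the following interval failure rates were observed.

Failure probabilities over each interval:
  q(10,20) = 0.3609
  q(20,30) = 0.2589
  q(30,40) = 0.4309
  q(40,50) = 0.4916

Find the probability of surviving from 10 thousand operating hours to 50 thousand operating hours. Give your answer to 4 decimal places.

0.1370

P(survive 10→50) = (1 − 0.3609) × (1 − 0.2589) × (1 − 0.4309) × (1 − 0.4916).
= 0.6391 × 0.7411 × 0.5691 × 0.5084 = 0.137038.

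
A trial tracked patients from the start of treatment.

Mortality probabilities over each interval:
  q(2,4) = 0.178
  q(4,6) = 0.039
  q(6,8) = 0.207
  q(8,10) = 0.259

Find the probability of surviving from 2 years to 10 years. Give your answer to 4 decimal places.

0.4642

Survival from 2 to 10 is the product of surviving each interval: (1 − 0.178) × (1 − 0.039) × (1 − 0.207) × (1 − 0.259).
= 0.822 × 0.961 × 0.793 × 0.741 = 0.464180.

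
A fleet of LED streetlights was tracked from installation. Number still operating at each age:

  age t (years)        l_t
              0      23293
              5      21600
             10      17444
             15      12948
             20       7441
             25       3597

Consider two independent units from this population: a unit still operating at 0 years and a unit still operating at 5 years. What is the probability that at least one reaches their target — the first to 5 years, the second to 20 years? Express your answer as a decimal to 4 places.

p₁ = l_5/l_0 = 21600/23293 = 0.927317; p₂ = l_20/l_5 = 7441/21600 = 0.344491.
P(at least one) = 1 − (1−p₁)(1−p₂) = 1 − 0.072683 × 0.655509 = 0.952356.

0.9524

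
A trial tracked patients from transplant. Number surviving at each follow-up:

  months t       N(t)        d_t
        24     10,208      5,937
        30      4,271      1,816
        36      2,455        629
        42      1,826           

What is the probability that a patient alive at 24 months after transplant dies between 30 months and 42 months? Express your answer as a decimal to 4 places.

0.2395

This is the probability of reaching 30 but not 42, conditional on being alive at 24: (N(30) − N(42)) / N(24).
= (4,271 − 1,826) / 10,208 = 2,445 / 10,208 = 0.239518.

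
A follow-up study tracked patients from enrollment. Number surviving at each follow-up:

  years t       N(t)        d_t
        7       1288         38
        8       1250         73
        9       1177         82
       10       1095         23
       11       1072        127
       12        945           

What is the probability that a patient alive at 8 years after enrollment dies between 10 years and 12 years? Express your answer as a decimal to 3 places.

0.120

This is the probability of reaching 10 but not 12, conditional on being alive at 8: (N(10) − N(12)) / N(8).
= (1095 − 945) / 1250 = 150 / 1250 = 0.120000.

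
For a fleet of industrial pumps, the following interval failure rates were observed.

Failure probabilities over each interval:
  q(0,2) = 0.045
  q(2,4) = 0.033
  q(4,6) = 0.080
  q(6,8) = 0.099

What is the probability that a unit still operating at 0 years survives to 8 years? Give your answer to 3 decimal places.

Survival from 0 to 8 is the product of surviving each interval: (1 − 0.045) × (1 − 0.033) × (1 − 0.080) × (1 − 0.099).
= 0.955 × 0.967 × 0.920 × 0.901 = 0.765495.

0.765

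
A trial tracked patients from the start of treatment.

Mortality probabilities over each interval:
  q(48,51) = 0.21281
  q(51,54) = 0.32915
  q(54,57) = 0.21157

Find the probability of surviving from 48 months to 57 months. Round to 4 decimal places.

0.4164

Survival from 48 to 57 is the product of surviving each interval: (1 − 0.21281) × (1 − 0.32915) × (1 − 0.21157).
= 0.78719 × 0.67085 × 0.78843 = 0.416359.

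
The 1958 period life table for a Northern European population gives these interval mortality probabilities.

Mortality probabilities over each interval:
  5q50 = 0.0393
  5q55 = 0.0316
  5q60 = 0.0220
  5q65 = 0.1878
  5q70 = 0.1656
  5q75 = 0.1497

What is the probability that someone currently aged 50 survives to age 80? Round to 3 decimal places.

0.524

Chaining the interval survival probabilities: (1 − 0.0393) × (1 − 0.0316) × (1 − 0.0220) × (1 − 0.1878) × (1 − 0.1656) × (1 − 0.1497).
= 0.9607 × 0.9684 × 0.9780 × 0.8122 × 0.8344 × 0.8503 = 0.524313.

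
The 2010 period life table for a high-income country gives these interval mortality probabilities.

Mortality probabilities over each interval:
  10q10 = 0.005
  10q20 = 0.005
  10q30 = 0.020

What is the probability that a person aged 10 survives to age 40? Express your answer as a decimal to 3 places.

0.970

30p10 = (1 − 0.005) × (1 − 0.005) × (1 − 0.020).
= 0.995 × 0.995 × 0.980 = 0.970225.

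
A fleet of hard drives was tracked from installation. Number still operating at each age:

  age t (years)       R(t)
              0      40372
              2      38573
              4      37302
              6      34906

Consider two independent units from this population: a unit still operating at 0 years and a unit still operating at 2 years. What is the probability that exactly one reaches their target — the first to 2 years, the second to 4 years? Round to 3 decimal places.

p₁ = R(2)/R(0) = 38573/40372 = 0.955439; p₂ = R(4)/R(2) = 37302/38573 = 0.967049.
P(exactly one) = p₁(1−p₂) + (1−p₁)p₂ = 0.031483 + 0.043093 = 0.074575.

0.075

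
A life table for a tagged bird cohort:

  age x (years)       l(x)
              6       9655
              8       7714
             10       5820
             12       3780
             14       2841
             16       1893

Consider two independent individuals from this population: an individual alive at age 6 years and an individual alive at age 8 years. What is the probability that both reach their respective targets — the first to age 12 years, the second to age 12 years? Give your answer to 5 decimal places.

0.19185

p₁ = l(12)/l(6) = 3780/9655 = 0.391507; p₂ = l(12)/l(8) = 3780/7714 = 0.490018.
P(both) = p₁ × p₂ = 0.391507 × 0.490018 = 0.191845.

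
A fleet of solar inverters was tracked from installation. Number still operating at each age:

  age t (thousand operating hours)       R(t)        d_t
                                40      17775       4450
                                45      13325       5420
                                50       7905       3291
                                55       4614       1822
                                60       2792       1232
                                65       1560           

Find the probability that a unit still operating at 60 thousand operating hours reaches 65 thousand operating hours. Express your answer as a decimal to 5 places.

The conditional survival probability is R(65)/R(60) = 1560/2792 = 0.558739.

0.55874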